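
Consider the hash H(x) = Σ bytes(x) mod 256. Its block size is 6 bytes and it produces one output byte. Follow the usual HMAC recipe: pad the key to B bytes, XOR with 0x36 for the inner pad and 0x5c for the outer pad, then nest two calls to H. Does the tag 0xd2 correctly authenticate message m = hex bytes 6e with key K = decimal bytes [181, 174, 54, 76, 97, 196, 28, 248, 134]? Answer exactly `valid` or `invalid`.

Key decimal bytes [181, 174, 54, 76, 97, 196, 28, 248, 134] = b5 ae 36 4c 61 c4 1c f8 86 is 9 bytes > B = 6, so hash it first: H(key) = a4, then zero-pad to 6 bytes: K' = a4 00 00 00 00 00.
K' ⊕ ipad = 92 36 36 36 36 36; K' ⊕ opad = f8 5c 5c 5c 5c 5c.
Inner hash: sum = 146+54+54+54+54+54+110 = 526; mod 256 = 14 → 0e.
Outer hash (recomputed tag): sum = 248+92+92+92+92+92+14 = 722; mod 256 = 210 → d2.
Recomputed tag = d2; claimed = d2 → match.

valid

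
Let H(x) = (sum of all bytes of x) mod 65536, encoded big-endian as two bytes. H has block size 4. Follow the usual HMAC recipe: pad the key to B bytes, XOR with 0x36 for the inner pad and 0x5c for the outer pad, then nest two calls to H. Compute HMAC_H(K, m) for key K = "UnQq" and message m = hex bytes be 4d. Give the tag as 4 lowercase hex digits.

00eb

Key "UnQq" = 55 6e 51 71 is exactly B = 4 bytes: K' = 55 6e 51 71.
K' ⊕ ipad = 63 58 67 47.  K' ⊕ opad = 09 32 0d 2d.
Inner input = (K'⊕ipad) ∥ m = 63 58 67 47 ∥ be 4d.
Inner hash: sum = 99+88+103+71+190+77 = 628 → 02 74.
Outer input = (K'⊕opad) ∥ inner = 09 32 0d 2d ∥ 02 74.
Outer hash (tag): sum = 9+50+13+45+2+116 = 235 → 00 eb.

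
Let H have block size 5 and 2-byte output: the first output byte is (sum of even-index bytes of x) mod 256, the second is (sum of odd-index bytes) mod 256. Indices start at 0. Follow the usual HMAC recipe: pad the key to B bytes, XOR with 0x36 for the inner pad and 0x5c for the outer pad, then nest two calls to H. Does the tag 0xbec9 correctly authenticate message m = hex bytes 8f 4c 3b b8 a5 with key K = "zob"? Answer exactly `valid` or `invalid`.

invalid

Key "zob" = 7a 6f 62 is 3 bytes ≤ B = 5; zero-pad to 5 bytes: K' = 7a 6f 62 00 00.
K' ⊕ ipad = 4c 59 54 36 36; K' ⊕ opad = 26 33 3e 5c 5c.
Inner hash: even-index sum = 474 mod 256 = 218; odd-index sum = 510 mod 256 = 254 → da fe.
Outer hash (recomputed tag): even-index sum = 446 mod 256 = 190; odd-index sum = 361 mod 256 = 105 → be 69.
Recomputed tag = be69; claimed = bec9 → mismatch.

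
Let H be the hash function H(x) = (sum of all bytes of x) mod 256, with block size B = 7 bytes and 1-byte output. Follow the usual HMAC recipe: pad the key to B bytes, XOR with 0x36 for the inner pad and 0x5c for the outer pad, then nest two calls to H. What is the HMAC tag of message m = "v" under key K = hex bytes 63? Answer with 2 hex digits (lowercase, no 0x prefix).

76

Key hex bytes 63 is 1 byte ≤ B = 7; zero-pad to 7 bytes: K' = 63 00 00 00 00 00 00.
K' ⊕ ipad = 55 36 36 36 36 36 36.  K' ⊕ opad = 3f 5c 5c 5c 5c 5c 5c.
Inner input = (K'⊕ipad) ∥ m = 55 36 36 36 36 36 36 ∥ 76.
Inner hash: sum = 85+54+54+54+54+54+54+118 = 527; mod 256 = 15 → 0f.
Outer input = (K'⊕opad) ∥ inner = 3f 5c 5c 5c 5c 5c 5c ∥ 0f.
Outer hash (tag): sum = 63+92+92+92+92+92+92+15 = 630; mod 256 = 118 → 76.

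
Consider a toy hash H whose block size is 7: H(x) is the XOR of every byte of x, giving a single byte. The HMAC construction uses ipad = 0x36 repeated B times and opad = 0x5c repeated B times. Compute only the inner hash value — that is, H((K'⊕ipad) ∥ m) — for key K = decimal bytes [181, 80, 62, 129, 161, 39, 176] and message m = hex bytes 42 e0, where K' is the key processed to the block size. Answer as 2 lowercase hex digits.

f8

Key decimal bytes [181, 80, 62, 129, 161, 39, 176] = b5 50 3e 81 a1 27 b0 is exactly B = 7 bytes: K' = b5 50 3e 81 a1 27 b0.
K' ⊕ ipad = 83 66 08 b7 97 11 86.
Inner input = 83 66 08 b7 97 11 86 ∥ 42 e0.
Inner hash: XOR 83⊕66⊕08⊕b7⊕97⊕11⊕86⊕42⊕e0 = f8.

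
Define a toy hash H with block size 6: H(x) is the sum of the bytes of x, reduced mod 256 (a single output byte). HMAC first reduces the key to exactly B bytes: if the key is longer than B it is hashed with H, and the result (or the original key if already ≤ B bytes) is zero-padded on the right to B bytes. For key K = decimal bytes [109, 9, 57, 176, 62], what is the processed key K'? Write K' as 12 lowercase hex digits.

Key decimal bytes [109, 9, 57, 176, 62] = 6d 09 39 b0 3e is 5 bytes ≤ B = 6; zero-pad to 6 bytes: K' = 6d 09 39 b0 3e 00.

6d0939b03e00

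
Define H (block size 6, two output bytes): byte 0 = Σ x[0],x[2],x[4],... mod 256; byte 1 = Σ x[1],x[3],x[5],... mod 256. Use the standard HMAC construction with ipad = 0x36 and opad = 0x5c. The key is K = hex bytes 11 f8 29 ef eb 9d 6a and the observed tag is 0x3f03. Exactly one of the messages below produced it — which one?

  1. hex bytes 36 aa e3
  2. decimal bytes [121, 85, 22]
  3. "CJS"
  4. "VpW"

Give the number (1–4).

2

Key hex bytes 11 f8 29 ef eb 9d 6a is 7 bytes > B = 6, so hash it first: H(key) = 8f 84, then zero-pad to 6 bytes: K' = 8f 84 00 00 00 00.
K' ⊕ ipad = b9 b2 36 36 36 36; K' ⊕ opad = d3 d8 5c 5c 5c 5c.
m1: inner = H(b9 b2 36 36 36 36 36 aa e3) = 3e c8; tag = H(d3 d8 5c 5c 5c 5c 3e c8) = c958
m2: inner = H(b9 b2 36 36 36 36 79 55 16) = b4 73; tag = H(d3 d8 5c 5c 5c 5c b4 73) = 3f03 ← matches
m3: inner = H(b9 b2 36 36 36 36 43 4a 53) = bb 68; tag = H(d3 d8 5c 5c 5c 5c bb 68) = 46f8
m4: inner = H(b9 b2 36 36 36 36 56 70 57) = d2 8e; tag = H(d3 d8 5c 5c 5c 5c d2 8e) = 5d1e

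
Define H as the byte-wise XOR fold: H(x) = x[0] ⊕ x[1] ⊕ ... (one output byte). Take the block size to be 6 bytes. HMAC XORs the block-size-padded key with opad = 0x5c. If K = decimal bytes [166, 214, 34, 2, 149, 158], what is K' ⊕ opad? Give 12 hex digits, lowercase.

Key decimal bytes [166, 214, 34, 2, 149, 158] = a6 d6 22 02 95 9e is exactly B = 6 bytes: K' = a6 d6 22 02 95 9e.
XOR each byte with 0x5c: a6⊕5c=fa, d6⊕5c=8a, 22⊕5c=7e, 02⊕5c=5e, 95⊕5c=c9, 9e⊕5c=c2.

fa8a7e5ec9c2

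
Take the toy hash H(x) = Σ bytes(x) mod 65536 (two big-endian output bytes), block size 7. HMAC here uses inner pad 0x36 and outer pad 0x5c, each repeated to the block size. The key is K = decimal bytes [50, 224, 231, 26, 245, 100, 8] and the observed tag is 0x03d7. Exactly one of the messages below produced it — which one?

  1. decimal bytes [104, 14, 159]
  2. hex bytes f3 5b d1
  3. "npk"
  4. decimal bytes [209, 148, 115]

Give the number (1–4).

Key decimal bytes [50, 224, 231, 26, 245, 100, 8] = 32 e0 e7 1a f5 64 08 is exactly B = 7 bytes: K' = 32 e0 e7 1a f5 64 08.
K' ⊕ ipad = 04 d6 d1 2c c3 52 3e; K' ⊕ opad = 6e bc bb 46 a9 38 54.
m1: inner = H(04 d6 d1 2c c3 52 3e 68 0e 9f) = 04 3f; tag = H(6e bc bb 46 a9 38 54 04 3f) = 03a3
m2: inner = H(04 d6 d1 2c c3 52 3e f3 5b d1) = 05 49; tag = H(6e bc bb 46 a9 38 54 05 49) = 03ae
m3: inner = H(04 d6 d1 2c c3 52 3e 6e 70 6b) = 04 73; tag = H(6e bc bb 46 a9 38 54 04 73) = 03d7 ← matches
m4: inner = H(04 d6 d1 2c c3 52 3e d1 94 73) = 05 02; tag = H(6e bc bb 46 a9 38 54 05 02) = 0367

3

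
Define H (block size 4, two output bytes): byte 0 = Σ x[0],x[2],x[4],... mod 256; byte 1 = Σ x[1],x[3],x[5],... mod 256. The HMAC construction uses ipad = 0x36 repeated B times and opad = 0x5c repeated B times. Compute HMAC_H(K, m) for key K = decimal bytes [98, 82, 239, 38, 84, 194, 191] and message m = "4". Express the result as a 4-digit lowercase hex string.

5004

Key decimal bytes [98, 82, 239, 38, 84, 194, 191] = 62 52 ef 26 54 c2 bf is 7 bytes > B = 4, so hash it first: H(key) = 64 3a, then zero-pad to 4 bytes: K' = 64 3a 00 00.
K' ⊕ ipad = 52 0c 36 36.  K' ⊕ opad = 38 66 5c 5c.
Inner input = (K'⊕ipad) ∥ m = 52 0c 36 36 ∥ 34.
Inner hash: even-index sum = 188 mod 256 = 188; odd-index sum = 66 mod 256 = 66 → bc 42.
Outer input = (K'⊕opad) ∥ inner = 38 66 5c 5c ∥ bc 42.
Outer hash (tag): even-index sum = 336 mod 256 = 80; odd-index sum = 260 mod 256 = 4 → 50 04.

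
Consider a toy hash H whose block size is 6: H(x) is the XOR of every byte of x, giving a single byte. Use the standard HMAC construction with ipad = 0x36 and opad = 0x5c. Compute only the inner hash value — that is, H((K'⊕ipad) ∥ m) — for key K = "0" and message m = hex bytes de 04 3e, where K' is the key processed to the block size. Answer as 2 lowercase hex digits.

d4

Key "0" = 30 is 1 byte ≤ B = 6; zero-pad to 6 bytes: K' = 30 00 00 00 00 00.
K' ⊕ ipad = 06 36 36 36 36 36.
Inner input = 06 36 36 36 36 36 ∥ de 04 3e.
Inner hash: XOR 06⊕36⊕36⊕36⊕36⊕36⊕de⊕04⊕3e = d4.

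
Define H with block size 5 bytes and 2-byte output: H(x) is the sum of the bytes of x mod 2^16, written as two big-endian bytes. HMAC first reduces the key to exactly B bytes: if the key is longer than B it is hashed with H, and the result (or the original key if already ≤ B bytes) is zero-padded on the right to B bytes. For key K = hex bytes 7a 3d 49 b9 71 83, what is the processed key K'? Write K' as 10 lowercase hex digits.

|K| = 6 > B = 5, so first hash the key.
H(K): sum = 122+61+73+185+113+131 = 685 → 02 ad.
Zero-pad H(K) = 02 ad to 5 bytes: K' = 02 ad 00 00 00.

02ad000000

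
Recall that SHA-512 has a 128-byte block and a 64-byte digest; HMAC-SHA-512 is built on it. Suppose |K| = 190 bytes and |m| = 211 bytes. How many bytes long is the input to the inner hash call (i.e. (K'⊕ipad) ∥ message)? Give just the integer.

Key is 190 > 128 bytes, so it is hashed to 64 bytes then zero-padded to 128: |K'| = 128.
Inner input = (K'⊕ipad) ∥ m → 128 + 211 = 339 bytes.

339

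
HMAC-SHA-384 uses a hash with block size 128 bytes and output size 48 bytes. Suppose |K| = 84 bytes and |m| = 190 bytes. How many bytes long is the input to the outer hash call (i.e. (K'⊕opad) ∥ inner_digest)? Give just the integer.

Key is 84 ≤ 128 bytes, zero-padded: |K'| = 128.
Outer input = (K'⊕opad) ∥ H(inner) → 128 + 48 = 176 bytes.

176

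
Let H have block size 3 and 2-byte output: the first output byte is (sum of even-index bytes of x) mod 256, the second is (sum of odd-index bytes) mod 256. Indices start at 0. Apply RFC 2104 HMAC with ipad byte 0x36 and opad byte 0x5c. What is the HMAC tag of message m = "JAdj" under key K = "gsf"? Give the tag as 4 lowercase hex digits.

Key "gsf" = 67 73 66 is exactly B = 3 bytes: K' = 67 73 66.
K' ⊕ ipad = 51 45 50.  K' ⊕ opad = 3b 2f 3a.
Inner input = (K'⊕ipad) ∥ m = 51 45 50 ∥ 4a 41 64 6a.
Inner hash: even-index sum = 332 mod 256 = 76; odd-index sum = 243 mod 256 = 243 → 4c f3.
Outer input = (K'⊕opad) ∥ inner = 3b 2f 3a ∥ 4c f3.
Outer hash (tag): even-index sum = 360 mod 256 = 104; odd-index sum = 123 mod 256 = 123 → 68 7b.

687b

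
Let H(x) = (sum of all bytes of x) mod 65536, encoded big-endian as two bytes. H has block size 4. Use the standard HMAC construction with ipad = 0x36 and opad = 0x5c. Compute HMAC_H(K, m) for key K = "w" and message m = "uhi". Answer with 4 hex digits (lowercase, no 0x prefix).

Key "w" = 77 is 1 byte ≤ B = 4; zero-pad to 4 bytes: K' = 77 00 00 00.
K' ⊕ ipad = 41 36 36 36.  K' ⊕ opad = 2b 5c 5c 5c.
Inner input = (K'⊕ipad) ∥ m = 41 36 36 36 ∥ 75 68 69.
Inner hash: sum = 65+54+54+54+117+104+105 = 553 → 02 29.
Outer input = (K'⊕opad) ∥ inner = 2b 5c 5c 5c ∥ 02 29.
Outer hash (tag): sum = 43+92+92+92+2+41 = 362 → 01 6a.

016a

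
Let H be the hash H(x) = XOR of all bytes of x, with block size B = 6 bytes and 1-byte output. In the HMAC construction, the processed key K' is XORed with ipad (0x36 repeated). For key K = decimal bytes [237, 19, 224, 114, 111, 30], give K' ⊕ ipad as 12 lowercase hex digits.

Key decimal bytes [237, 19, 224, 114, 111, 30] = ed 13 e0 72 6f 1e is exactly B = 6 bytes: K' = ed 13 e0 72 6f 1e.
XOR each byte with 0x36: ed⊕36=db, 13⊕36=25, e0⊕36=d6, 72⊕36=44, 6f⊕36=59, 1e⊕36=28.

db25d6445928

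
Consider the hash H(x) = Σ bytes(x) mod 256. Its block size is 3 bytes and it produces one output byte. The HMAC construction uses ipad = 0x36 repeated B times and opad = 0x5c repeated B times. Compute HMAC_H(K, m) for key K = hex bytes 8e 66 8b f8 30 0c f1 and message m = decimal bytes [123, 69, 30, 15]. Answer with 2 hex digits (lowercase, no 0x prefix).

9b

Key hex bytes 8e 66 8b f8 30 0c f1 is 7 bytes > B = 3, so hash it first: H(key) = a4, then zero-pad to 3 bytes: K' = a4 00 00.
K' ⊕ ipad = 92 36 36.  K' ⊕ opad = f8 5c 5c.
Inner input = (K'⊕ipad) ∥ m = 92 36 36 ∥ 7b 45 1e 0f.
Inner hash: sum = 146+54+54+123+69+30+15 = 491; mod 256 = 235 → eb.
Outer input = (K'⊕opad) ∥ inner = f8 5c 5c ∥ eb.
Outer hash (tag): sum = 248+92+92+235 = 667; mod 256 = 155 → 9b.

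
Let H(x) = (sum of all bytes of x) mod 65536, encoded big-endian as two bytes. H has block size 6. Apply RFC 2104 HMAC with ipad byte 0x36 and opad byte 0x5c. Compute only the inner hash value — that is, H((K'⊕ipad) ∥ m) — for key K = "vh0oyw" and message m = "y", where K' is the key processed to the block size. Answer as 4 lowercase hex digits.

Key "vh0oyw" = 76 68 30 6f 79 77 is exactly B = 6 bytes: K' = 76 68 30 6f 79 77.
K' ⊕ ipad = 40 5e 06 59 4f 41.
Inner input = 40 5e 06 59 4f 41 ∥ 79.
Inner hash: sum = 64+94+6+89+79+65+121 = 518 → 02 06.

0206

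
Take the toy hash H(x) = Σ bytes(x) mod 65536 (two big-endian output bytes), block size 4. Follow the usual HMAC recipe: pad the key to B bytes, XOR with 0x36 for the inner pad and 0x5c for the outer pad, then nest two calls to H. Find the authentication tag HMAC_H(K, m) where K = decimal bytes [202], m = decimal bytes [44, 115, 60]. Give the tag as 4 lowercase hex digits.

Key decimal bytes [202] = ca is 1 byte ≤ B = 4; zero-pad to 4 bytes: K' = ca 00 00 00.
K' ⊕ ipad = fc 36 36 36.  K' ⊕ opad = 96 5c 5c 5c.
Inner input = (K'⊕ipad) ∥ m = fc 36 36 36 ∥ 2c 73 3c.
Inner hash: sum = 252+54+54+54+44+115+60 = 633 → 02 79.
Outer input = (K'⊕opad) ∥ inner = 96 5c 5c 5c ∥ 02 79.
Outer hash (tag): sum = 150+92+92+92+2+121 = 549 → 02 25.

0225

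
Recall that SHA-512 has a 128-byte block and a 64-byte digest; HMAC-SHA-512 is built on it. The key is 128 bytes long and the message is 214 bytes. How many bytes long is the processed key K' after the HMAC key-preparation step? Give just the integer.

128

Key is 128 ≤ 128 bytes, zero-padded: |K'| = 128.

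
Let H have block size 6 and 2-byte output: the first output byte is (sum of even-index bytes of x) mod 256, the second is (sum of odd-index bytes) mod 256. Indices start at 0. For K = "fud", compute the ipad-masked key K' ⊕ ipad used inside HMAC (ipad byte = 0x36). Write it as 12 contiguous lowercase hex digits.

504352363636

Key "fud" = 66 75 64 is 3 bytes ≤ B = 6; zero-pad to 6 bytes: K' = 66 75 64 00 00 00.
XOR each byte with 0x36: 66⊕36=50, 75⊕36=43, 64⊕36=52, 00⊕36=36, 00⊕36=36, 00⊕36=36.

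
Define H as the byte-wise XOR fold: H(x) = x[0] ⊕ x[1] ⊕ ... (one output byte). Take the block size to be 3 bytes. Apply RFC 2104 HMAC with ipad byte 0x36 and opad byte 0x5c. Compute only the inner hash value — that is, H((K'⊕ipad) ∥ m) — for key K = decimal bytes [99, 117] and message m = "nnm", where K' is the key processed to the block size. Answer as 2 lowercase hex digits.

4d

Key decimal bytes [99, 117] = 63 75 is 2 bytes ≤ B = 3; zero-pad to 3 bytes: K' = 63 75 00.
K' ⊕ ipad = 55 43 36.
Inner input = 55 43 36 ∥ 6e 6e 6d.
Inner hash: XOR 55⊕43⊕36⊕6e⊕6e⊕6d = 4d.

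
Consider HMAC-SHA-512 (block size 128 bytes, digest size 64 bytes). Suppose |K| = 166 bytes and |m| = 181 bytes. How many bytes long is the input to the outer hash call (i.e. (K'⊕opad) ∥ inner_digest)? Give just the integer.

Key is 166 > 128 bytes, so it is hashed to 64 bytes then zero-padded to 128: |K'| = 128.
Outer input = (K'⊕opad) ∥ H(inner) → 128 + 64 = 192 bytes.

192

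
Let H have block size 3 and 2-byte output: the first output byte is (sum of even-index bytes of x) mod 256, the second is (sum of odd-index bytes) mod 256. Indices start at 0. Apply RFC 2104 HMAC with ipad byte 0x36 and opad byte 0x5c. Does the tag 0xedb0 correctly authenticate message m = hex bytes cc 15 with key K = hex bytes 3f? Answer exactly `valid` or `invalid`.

invalid

Key hex bytes 3f is 1 byte ≤ B = 3; zero-pad to 3 bytes: K' = 3f 00 00.
K' ⊕ ipad = 09 36 36; K' ⊕ opad = 63 5c 5c.
Inner hash: even-index sum = 84 mod 256 = 84; odd-index sum = 258 mod 256 = 2 → 54 02.
Outer hash (recomputed tag): even-index sum = 193 mod 256 = 193; odd-index sum = 176 mod 256 = 176 → c1 b0.
Recomputed tag = c1b0; claimed = edb0 → mismatch.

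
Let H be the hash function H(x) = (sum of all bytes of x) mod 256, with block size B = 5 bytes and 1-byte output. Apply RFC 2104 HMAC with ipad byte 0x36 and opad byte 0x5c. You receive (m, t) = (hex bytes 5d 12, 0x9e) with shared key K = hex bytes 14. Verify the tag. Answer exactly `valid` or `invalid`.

Key hex bytes 14 is 1 byte ≤ B = 5; zero-pad to 5 bytes: K' = 14 00 00 00 00.
K' ⊕ ipad = 22 36 36 36 36; K' ⊕ opad = 48 5c 5c 5c 5c.
Inner hash: sum = 34+54+54+54+54+93+18 = 361; mod 256 = 105 → 69.
Outer hash (recomputed tag): sum = 72+92+92+92+92+105 = 545; mod 256 = 33 → 21.
Recomputed tag = 21; claimed = 9e → mismatch.

invalid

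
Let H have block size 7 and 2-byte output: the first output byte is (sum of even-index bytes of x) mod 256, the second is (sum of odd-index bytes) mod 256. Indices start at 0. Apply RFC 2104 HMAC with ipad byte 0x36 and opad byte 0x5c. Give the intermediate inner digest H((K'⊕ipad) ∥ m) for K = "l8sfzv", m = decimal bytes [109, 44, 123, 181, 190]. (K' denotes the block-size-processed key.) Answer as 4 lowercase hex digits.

Key "l8sfzv" = 6c 38 73 66 7a 76 is 6 bytes ≤ B = 7; zero-pad to 7 bytes: K' = 6c 38 73 66 7a 76 00.
K' ⊕ ipad = 5a 0e 45 50 4c 40 36.
Inner input = 5a 0e 45 50 4c 40 36 ∥ 6d 2c 7b b5 be.
Inner hash: even-index sum = 514 mod 256 = 2; odd-index sum = 580 mod 256 = 68 → 02 44.

0244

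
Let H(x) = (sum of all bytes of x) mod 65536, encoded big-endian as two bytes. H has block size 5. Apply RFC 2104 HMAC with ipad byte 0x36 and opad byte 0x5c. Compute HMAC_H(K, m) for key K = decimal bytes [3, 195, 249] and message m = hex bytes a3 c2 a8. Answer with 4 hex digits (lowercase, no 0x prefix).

Key decimal bytes [3, 195, 249] = 03 c3 f9 is 3 bytes ≤ B = 5; zero-pad to 5 bytes: K' = 03 c3 f9 00 00.
K' ⊕ ipad = 35 f5 cf 36 36.  K' ⊕ opad = 5f 9f a5 5c 5c.
Inner input = (K'⊕ipad) ∥ m = 35 f5 cf 36 36 ∥ a3 c2 a8.
Inner hash: sum = 53+245+207+54+54+163+194+168 = 1138 → 04 72.
Outer input = (K'⊕opad) ∥ inner = 5f 9f a5 5c 5c ∥ 04 72.
Outer hash (tag): sum = 95+159+165+92+92+4+114 = 721 → 02 d1.

02d1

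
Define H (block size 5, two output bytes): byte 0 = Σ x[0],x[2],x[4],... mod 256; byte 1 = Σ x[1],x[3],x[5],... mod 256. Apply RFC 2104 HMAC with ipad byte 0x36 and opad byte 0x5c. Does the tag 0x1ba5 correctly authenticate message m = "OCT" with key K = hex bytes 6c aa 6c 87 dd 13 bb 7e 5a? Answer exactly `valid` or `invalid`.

Key hex bytes 6c aa 6c 87 dd 13 bb 7e 5a is 9 bytes > B = 5, so hash it first: H(key) = ca c2, then zero-pad to 5 bytes: K' = ca c2 00 00 00.
K' ⊕ ipad = fc f4 36 36 36; K' ⊕ opad = 96 9e 5c 5c 5c.
Inner hash: even-index sum = 427 mod 256 = 171; odd-index sum = 461 mod 256 = 205 → ab cd.
Outer hash (recomputed tag): even-index sum = 539 mod 256 = 27; odd-index sum = 421 mod 256 = 165 → 1b a5.
Recomputed tag = 1ba5; claimed = 1ba5 → match.

valid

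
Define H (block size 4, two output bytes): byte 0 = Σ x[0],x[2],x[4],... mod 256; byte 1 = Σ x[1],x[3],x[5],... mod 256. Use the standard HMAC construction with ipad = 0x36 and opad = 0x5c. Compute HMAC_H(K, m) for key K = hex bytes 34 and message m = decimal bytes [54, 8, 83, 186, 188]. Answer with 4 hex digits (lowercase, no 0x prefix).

Key hex bytes 34 is 1 byte ≤ B = 4; zero-pad to 4 bytes: K' = 34 00 00 00.
K' ⊕ ipad = 02 36 36 36.  K' ⊕ opad = 68 5c 5c 5c.
Inner input = (K'⊕ipad) ∥ m = 02 36 36 36 ∥ 36 08 53 ba bc.
Inner hash: even-index sum = 381 mod 256 = 125; odd-index sum = 302 mod 256 = 46 → 7d 2e.
Outer input = (K'⊕opad) ∥ inner = 68 5c 5c 5c ∥ 7d 2e.
Outer hash (tag): even-index sum = 321 mod 256 = 65; odd-index sum = 230 mod 256 = 230 → 41 e6.

41e6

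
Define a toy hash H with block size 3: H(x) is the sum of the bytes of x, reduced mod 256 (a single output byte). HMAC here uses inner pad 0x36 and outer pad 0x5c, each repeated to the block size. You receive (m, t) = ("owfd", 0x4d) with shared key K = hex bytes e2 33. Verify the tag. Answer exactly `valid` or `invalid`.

Key hex bytes e2 33 is 2 bytes ≤ B = 3; zero-pad to 3 bytes: K' = e2 33 00.
K' ⊕ ipad = d4 05 36; K' ⊕ opad = be 6f 5c.
Inner hash: sum = 212+5+54+111+119+102+100 = 703; mod 256 = 191 → bf.
Outer hash (recomputed tag): sum = 190+111+92+191 = 584; mod 256 = 72 → 48.
Recomputed tag = 48; claimed = 4d → mismatch.

invalid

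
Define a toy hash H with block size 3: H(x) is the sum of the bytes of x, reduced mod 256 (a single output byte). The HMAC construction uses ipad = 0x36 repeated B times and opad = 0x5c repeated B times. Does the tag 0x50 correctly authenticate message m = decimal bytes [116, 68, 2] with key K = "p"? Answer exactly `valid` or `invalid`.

valid

Key "p" = 70 is 1 byte ≤ B = 3; zero-pad to 3 bytes: K' = 70 00 00.
K' ⊕ ipad = 46 36 36; K' ⊕ opad = 2c 5c 5c.
Inner hash: sum = 70+54+54+116+68+2 = 364; mod 256 = 108 → 6c.
Outer hash (recomputed tag): sum = 44+92+92+108 = 336; mod 256 = 80 → 50.
Recomputed tag = 50; claimed = 50 → match.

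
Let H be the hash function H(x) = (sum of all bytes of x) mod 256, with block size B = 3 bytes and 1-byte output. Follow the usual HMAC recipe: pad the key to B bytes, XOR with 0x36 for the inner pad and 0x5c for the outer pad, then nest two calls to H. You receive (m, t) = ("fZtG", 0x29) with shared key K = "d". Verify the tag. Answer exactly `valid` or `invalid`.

Key "d" = 64 is 1 byte ≤ B = 3; zero-pad to 3 bytes: K' = 64 00 00.
K' ⊕ ipad = 52 36 36; K' ⊕ opad = 38 5c 5c.
Inner hash: sum = 82+54+54+102+90+116+71 = 569; mod 256 = 57 → 39.
Outer hash (recomputed tag): sum = 56+92+92+57 = 297; mod 256 = 41 → 29.
Recomputed tag = 29; claimed = 29 → match.

valid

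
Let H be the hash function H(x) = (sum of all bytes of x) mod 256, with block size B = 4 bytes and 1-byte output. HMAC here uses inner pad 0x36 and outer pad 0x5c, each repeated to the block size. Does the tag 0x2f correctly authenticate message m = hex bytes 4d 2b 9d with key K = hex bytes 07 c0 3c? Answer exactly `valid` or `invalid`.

valid

Key hex bytes 07 c0 3c is 3 bytes ≤ B = 4; zero-pad to 4 bytes: K' = 07 c0 3c 00.
K' ⊕ ipad = 31 f6 0a 36; K' ⊕ opad = 5b 9c 60 5c.
Inner hash: sum = 49+246+10+54+77+43+157 = 636; mod 256 = 124 → 7c.
Outer hash (recomputed tag): sum = 91+156+96+92+124 = 559; mod 256 = 47 → 2f.
Recomputed tag = 2f; claimed = 2f → match.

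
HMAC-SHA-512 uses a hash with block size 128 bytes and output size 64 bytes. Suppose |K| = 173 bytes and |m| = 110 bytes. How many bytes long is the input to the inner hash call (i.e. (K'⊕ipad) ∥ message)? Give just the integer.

238

Key is 173 > 128 bytes, so it is hashed to 64 bytes then zero-padded to 128: |K'| = 128.
Inner input = (K'⊕ipad) ∥ m → 128 + 110 = 238 bytes.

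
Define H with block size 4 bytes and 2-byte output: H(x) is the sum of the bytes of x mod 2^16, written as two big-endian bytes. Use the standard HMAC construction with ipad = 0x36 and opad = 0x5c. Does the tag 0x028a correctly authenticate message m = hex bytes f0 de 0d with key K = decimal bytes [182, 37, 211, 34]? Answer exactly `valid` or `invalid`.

Key decimal bytes [182, 37, 211, 34] = b6 25 d3 22 is exactly B = 4 bytes: K' = b6 25 d3 22.
K' ⊕ ipad = 80 13 e5 14; K' ⊕ opad = ea 79 8f 7e.
Inner hash: sum = 128+19+229+20+240+222+13 = 871 → 03 67.
Outer hash (recomputed tag): sum = 234+121+143+126+3+103 = 730 → 02 da.
Recomputed tag = 02da; claimed = 028a → mismatch.

invalid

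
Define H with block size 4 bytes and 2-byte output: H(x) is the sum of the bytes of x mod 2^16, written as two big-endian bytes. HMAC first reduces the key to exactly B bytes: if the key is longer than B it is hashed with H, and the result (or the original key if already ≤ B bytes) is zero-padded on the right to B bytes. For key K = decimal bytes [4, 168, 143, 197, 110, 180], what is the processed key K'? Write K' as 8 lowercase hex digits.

|K| = 6 > B = 4, so first hash the key.
H(K): sum = 4+168+143+197+110+180 = 802 → 03 22.
Zero-pad H(K) = 03 22 to 4 bytes: K' = 03 22 00 00.

03220000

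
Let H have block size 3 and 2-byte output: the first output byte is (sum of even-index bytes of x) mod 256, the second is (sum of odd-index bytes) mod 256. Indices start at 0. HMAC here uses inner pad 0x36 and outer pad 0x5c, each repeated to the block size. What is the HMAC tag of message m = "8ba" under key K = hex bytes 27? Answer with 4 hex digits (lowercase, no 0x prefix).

a605

Key hex bytes 27 is 1 byte ≤ B = 3; zero-pad to 3 bytes: K' = 27 00 00.
K' ⊕ ipad = 11 36 36.  K' ⊕ opad = 7b 5c 5c.
Inner input = (K'⊕ipad) ∥ m = 11 36 36 ∥ 38 62 61.
Inner hash: even-index sum = 169 mod 256 = 169; odd-index sum = 207 mod 256 = 207 → a9 cf.
Outer input = (K'⊕opad) ∥ inner = 7b 5c 5c ∥ a9 cf.
Outer hash (tag): even-index sum = 422 mod 256 = 166; odd-index sum = 261 mod 256 = 5 → a6 05.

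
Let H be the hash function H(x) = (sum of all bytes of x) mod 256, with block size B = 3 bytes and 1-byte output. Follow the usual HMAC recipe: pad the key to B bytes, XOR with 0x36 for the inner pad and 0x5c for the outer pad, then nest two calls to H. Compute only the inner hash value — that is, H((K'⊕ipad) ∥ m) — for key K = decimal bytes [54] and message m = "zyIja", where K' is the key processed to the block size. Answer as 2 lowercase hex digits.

Key decimal bytes [54] = 36 is 1 byte ≤ B = 3; zero-pad to 3 bytes: K' = 36 00 00.
K' ⊕ ipad = 00 36 36.
Inner input = 00 36 36 ∥ 7a 79 49 6a 61.
Inner hash: sum = 0+54+54+122+121+73+106+97 = 627; mod 256 = 115 → 73.

73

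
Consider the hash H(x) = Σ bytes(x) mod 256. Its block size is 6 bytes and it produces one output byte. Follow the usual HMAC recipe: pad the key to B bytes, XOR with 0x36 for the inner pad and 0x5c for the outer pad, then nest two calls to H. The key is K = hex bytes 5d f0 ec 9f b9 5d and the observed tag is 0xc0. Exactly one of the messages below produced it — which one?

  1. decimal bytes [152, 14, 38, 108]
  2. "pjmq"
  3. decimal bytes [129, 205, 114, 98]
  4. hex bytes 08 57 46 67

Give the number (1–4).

4

Key hex bytes 5d f0 ec 9f b9 5d is exactly B = 6 bytes: K' = 5d f0 ec 9f b9 5d.
K' ⊕ ipad = 6b c6 da a9 8f 6b; K' ⊕ opad = 01 ac b0 c3 e5 01.
m1: inner = H(6b c6 da a9 8f 6b 98 0e 26 6c) = e6; tag = H(01 ac b0 c3 e5 01 e6) = ec
m2: inner = H(6b c6 da a9 8f 6b 70 6a 6d 71) = 66; tag = H(01 ac b0 c3 e5 01 66) = 6c
m3: inner = H(6b c6 da a9 8f 6b 81 cd 72 62) = d0; tag = H(01 ac b0 c3 e5 01 d0) = d6
m4: inner = H(6b c6 da a9 8f 6b 08 57 46 67) = ba; tag = H(01 ac b0 c3 e5 01 ba) = c0 ← matches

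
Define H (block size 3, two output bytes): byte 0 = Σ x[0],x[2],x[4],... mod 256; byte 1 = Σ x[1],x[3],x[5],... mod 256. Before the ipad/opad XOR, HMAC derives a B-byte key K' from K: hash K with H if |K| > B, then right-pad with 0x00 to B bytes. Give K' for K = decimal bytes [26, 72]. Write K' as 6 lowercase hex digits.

1a4800

Key decimal bytes [26, 72] = 1a 48 is 2 bytes ≤ B = 3; zero-pad to 3 bytes: K' = 1a 48 00.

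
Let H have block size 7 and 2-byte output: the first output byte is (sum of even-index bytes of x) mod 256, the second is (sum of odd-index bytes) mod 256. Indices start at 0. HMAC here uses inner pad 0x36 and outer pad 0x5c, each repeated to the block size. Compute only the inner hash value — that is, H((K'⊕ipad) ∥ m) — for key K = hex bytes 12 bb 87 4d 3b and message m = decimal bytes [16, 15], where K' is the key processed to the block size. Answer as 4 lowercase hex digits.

274e

Key hex bytes 12 bb 87 4d 3b is 5 bytes ≤ B = 7; zero-pad to 7 bytes: K' = 12 bb 87 4d 3b 00 00.
K' ⊕ ipad = 24 8d b1 7b 0d 36 36.
Inner input = 24 8d b1 7b 0d 36 36 ∥ 10 0f.
Inner hash: even-index sum = 295 mod 256 = 39; odd-index sum = 334 mod 256 = 78 → 27 4e.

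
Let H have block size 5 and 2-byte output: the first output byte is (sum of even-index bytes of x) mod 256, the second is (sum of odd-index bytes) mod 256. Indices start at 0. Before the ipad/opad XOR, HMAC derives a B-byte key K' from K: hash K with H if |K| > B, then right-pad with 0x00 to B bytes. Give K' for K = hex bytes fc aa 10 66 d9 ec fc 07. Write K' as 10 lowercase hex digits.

|K| = 8 > B = 5, so first hash the key.
H(K): even-index sum = 737 mod 256 = 225; odd-index sum = 515 mod 256 = 3 → e1 03.
Zero-pad H(K) = e1 03 to 5 bytes: K' = e1 03 00 00 00.

e103000000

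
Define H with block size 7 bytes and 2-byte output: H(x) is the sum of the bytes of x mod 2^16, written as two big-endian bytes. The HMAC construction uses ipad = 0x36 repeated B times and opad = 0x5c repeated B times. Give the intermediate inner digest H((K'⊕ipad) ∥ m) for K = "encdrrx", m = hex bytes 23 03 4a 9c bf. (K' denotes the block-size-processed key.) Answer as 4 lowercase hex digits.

Key "encdrrx" = 65 6e 63 64 72 72 78 is exactly B = 7 bytes: K' = 65 6e 63 64 72 72 78.
K' ⊕ ipad = 53 58 55 52 44 44 4e.
Inner input = 53 58 55 52 44 44 4e ∥ 23 03 4a 9c bf.
Inner hash: sum = 83+88+85+82+68+68+78+35+3+74+156+191 = 1011 → 03 f3.

03f3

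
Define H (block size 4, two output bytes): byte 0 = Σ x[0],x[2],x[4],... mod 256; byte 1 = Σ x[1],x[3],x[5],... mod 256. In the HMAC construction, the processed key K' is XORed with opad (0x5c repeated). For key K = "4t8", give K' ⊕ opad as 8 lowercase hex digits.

6828645c

Key "4t8" = 34 74 38 is 3 bytes ≤ B = 4; zero-pad to 4 bytes: K' = 34 74 38 00.
XOR each byte with 0x5c: 34⊕5c=68, 74⊕5c=28, 38⊕5c=64, 00⊕5c=5c.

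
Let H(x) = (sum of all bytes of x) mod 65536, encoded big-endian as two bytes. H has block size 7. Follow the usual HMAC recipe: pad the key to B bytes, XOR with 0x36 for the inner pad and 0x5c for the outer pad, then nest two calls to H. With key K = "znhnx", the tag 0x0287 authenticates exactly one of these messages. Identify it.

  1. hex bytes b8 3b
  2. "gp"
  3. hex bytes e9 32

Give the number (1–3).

2

Key "znhnx" = 7a 6e 68 6e 78 is 5 bytes ≤ B = 7; zero-pad to 7 bytes: K' = 7a 6e 68 6e 78 00 00.
K' ⊕ ipad = 4c 58 5e 58 4e 36 36; K' ⊕ opad = 26 32 34 32 24 5c 5c.
m1: inner = H(4c 58 5e 58 4e 36 36 b8 3b) = 03 07; tag = H(26 32 34 32 24 5c 5c 03 07) = 01a4
m2: inner = H(4c 58 5e 58 4e 36 36 67 70) = 02 eb; tag = H(26 32 34 32 24 5c 5c 02 eb) = 0287 ← matches
m3: inner = H(4c 58 5e 58 4e 36 36 e9 32) = 03 2f; tag = H(26 32 34 32 24 5c 5c 03 2f) = 01cc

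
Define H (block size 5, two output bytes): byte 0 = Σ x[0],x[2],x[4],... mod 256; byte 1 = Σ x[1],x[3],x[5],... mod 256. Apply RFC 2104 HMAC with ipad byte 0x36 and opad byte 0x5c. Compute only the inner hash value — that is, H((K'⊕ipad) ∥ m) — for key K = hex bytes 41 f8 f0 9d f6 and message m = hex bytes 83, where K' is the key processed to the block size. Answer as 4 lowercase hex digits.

Key hex bytes 41 f8 f0 9d f6 is exactly B = 5 bytes: K' = 41 f8 f0 9d f6.
K' ⊕ ipad = 77 ce c6 ab c0.
Inner input = 77 ce c6 ab c0 ∥ 83.
Inner hash: even-index sum = 509 mod 256 = 253; odd-index sum = 508 mod 256 = 252 → fd fc.

fdfc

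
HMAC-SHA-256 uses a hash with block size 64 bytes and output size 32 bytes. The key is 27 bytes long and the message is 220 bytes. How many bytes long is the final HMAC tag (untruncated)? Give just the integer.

The tag is one SHA-256 digest: 32 bytes.

32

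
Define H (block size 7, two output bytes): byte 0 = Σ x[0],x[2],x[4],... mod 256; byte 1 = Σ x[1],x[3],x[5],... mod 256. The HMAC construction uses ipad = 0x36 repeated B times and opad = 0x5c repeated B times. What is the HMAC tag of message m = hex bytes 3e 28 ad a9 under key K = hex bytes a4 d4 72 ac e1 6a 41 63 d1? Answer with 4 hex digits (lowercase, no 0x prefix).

3b7b

Key hex bytes a4 d4 72 ac e1 6a 41 63 d1 is 9 bytes > B = 7, so hash it first: H(key) = 09 4d, then zero-pad to 7 bytes: K' = 09 4d 00 00 00 00 00.
K' ⊕ ipad = 3f 7b 36 36 36 36 36.  K' ⊕ opad = 55 11 5c 5c 5c 5c 5c.
Inner input = (K'⊕ipad) ∥ m = 3f 7b 36 36 36 36 36 ∥ 3e 28 ad a9.
Inner hash: even-index sum = 434 mod 256 = 178; odd-index sum = 466 mod 256 = 210 → b2 d2.
Outer input = (K'⊕opad) ∥ inner = 55 11 5c 5c 5c 5c 5c ∥ b2 d2.
Outer hash (tag): even-index sum = 571 mod 256 = 59; odd-index sum = 379 mod 256 = 123 → 3b 7b.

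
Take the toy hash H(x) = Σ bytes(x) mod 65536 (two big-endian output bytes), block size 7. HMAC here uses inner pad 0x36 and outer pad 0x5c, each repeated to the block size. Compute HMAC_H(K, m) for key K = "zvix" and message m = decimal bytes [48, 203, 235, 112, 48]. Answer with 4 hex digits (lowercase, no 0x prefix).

0222

Key "zvix" = 7a 76 69 78 is 4 bytes ≤ B = 7; zero-pad to 7 bytes: K' = 7a 76 69 78 00 00 00.
K' ⊕ ipad = 4c 40 5f 4e 36 36 36.  K' ⊕ opad = 26 2a 35 24 5c 5c 5c.
Inner input = (K'⊕ipad) ∥ m = 4c 40 5f 4e 36 36 36 ∥ 30 cb eb 70 30.
Inner hash: sum = 76+64+95+78+54+54+54+48+203+235+112+48 = 1121 → 04 61.
Outer input = (K'⊕opad) ∥ inner = 26 2a 35 24 5c 5c 5c ∥ 04 61.
Outer hash (tag): sum = 38+42+53+36+92+92+92+4+97 = 546 → 02 22.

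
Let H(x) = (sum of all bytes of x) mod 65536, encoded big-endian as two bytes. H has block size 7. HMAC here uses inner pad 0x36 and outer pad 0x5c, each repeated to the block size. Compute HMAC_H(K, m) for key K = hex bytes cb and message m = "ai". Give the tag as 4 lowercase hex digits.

Key hex bytes cb is 1 byte ≤ B = 7; zero-pad to 7 bytes: K' = cb 00 00 00 00 00 00.
K' ⊕ ipad = fd 36 36 36 36 36 36.  K' ⊕ opad = 97 5c 5c 5c 5c 5c 5c.
Inner input = (K'⊕ipad) ∥ m = fd 36 36 36 36 36 36 ∥ 61 69.
Inner hash: sum = 253+54+54+54+54+54+54+97+105 = 779 → 03 0b.
Outer input = (K'⊕opad) ∥ inner = 97 5c 5c 5c 5c 5c 5c ∥ 03 0b.
Outer hash (tag): sum = 151+92+92+92+92+92+92+3+11 = 717 → 02 cd.

02cd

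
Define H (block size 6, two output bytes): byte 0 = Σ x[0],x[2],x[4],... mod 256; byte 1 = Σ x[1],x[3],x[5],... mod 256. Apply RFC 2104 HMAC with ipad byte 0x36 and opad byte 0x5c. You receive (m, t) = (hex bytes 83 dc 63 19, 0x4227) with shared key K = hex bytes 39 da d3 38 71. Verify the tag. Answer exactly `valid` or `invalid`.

invalid

Key hex bytes 39 da d3 38 71 is 5 bytes ≤ B = 6; zero-pad to 6 bytes: K' = 39 da d3 38 71 00.
K' ⊕ ipad = 0f ec e5 0e 47 36; K' ⊕ opad = 65 86 8f 64 2d 5c.
Inner hash: even-index sum = 545 mod 256 = 33; odd-index sum = 549 mod 256 = 37 → 21 25.
Outer hash (recomputed tag): even-index sum = 322 mod 256 = 66; odd-index sum = 363 mod 256 = 107 → 42 6b.
Recomputed tag = 426b; claimed = 4227 → mismatch.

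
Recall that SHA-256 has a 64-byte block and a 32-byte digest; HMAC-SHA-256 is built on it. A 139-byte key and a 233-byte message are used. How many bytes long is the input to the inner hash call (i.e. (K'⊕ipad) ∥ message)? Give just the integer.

297

Key is 139 > 64 bytes, so it is hashed to 32 bytes then zero-padded to 64: |K'| = 64.
Inner input = (K'⊕ipad) ∥ m → 64 + 233 = 297 bytes.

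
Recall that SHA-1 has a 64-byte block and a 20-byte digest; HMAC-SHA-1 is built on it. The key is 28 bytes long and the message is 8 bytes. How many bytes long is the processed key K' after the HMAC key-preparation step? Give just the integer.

64

Key is 28 ≤ 64 bytes, zero-padded: |K'| = 64.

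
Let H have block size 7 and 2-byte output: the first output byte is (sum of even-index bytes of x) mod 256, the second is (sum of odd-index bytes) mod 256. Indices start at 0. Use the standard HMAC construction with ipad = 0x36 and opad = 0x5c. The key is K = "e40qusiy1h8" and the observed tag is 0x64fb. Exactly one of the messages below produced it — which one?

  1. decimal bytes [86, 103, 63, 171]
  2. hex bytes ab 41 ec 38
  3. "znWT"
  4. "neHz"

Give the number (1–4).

Key "e40qusiy1h8" = 65 34 30 71 75 73 69 79 31 68 38 is 11 bytes > B = 7, so hash it first: H(key) = dc f9, then zero-pad to 7 bytes: K' = dc f9 00 00 00 00 00.
K' ⊕ ipad = ea cf 36 36 36 36 36; K' ⊕ opad = 80 a5 5c 5c 5c 5c 5c.
m1: inner = H(ea cf 36 36 36 36 36 56 67 3f ab) = 9e d0; tag = H(80 a5 5c 5c 5c 5c 5c 9e d0) = 64fb ← matches
m2: inner = H(ea cf 36 36 36 36 36 ab 41 ec 38) = 05 d2; tag = H(80 a5 5c 5c 5c 5c 5c 05 d2) = 6662
m3: inner = H(ea cf 36 36 36 36 36 7a 6e 57 54) = 4e 0c; tag = H(80 a5 5c 5c 5c 5c 5c 4e 0c) = a0ab
m4: inner = H(ea cf 36 36 36 36 36 6e 65 48 7a) = 6b f1; tag = H(80 a5 5c 5c 5c 5c 5c 6b f1) = 85c8

1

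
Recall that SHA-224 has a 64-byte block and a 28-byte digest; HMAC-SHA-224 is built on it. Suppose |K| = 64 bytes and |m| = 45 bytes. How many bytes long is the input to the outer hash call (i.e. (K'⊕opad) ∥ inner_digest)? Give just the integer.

Key is 64 ≤ 64 bytes, zero-padded: |K'| = 64.
Outer input = (K'⊕opad) ∥ H(inner) → 64 + 28 = 92 bytes.

92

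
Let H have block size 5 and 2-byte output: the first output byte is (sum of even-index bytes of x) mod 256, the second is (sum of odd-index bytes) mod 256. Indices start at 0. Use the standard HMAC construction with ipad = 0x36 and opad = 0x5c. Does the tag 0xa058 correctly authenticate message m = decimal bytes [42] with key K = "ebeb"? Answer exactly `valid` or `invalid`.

Key "ebeb" = 65 62 65 62 is 4 bytes ≤ B = 5; zero-pad to 5 bytes: K' = 65 62 65 62 00.
K' ⊕ ipad = 53 54 53 54 36; K' ⊕ opad = 39 3e 39 3e 5c.
Inner hash: even-index sum = 220 mod 256 = 220; odd-index sum = 210 mod 256 = 210 → dc d2.
Outer hash (recomputed tag): even-index sum = 416 mod 256 = 160; odd-index sum = 344 mod 256 = 88 → a0 58.
Recomputed tag = a058; claimed = a058 → match.

valid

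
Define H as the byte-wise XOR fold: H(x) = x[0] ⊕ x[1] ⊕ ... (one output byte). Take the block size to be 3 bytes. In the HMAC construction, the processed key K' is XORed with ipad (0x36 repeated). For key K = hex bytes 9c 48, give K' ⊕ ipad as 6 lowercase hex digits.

aa7e36

Key hex bytes 9c 48 is 2 bytes ≤ B = 3; zero-pad to 3 bytes: K' = 9c 48 00.
XOR each byte with 0x36: 9c⊕36=aa, 48⊕36=7e, 00⊕36=36.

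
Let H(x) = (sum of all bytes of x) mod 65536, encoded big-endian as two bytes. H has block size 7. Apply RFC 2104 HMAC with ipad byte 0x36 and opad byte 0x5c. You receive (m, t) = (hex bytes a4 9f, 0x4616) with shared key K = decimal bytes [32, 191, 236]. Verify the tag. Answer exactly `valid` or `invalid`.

Key decimal bytes [32, 191, 236] = 20 bf ec is 3 bytes ≤ B = 7; zero-pad to 7 bytes: K' = 20 bf ec 00 00 00 00.
K' ⊕ ipad = 16 89 da 36 36 36 36; K' ⊕ opad = 7c e3 b0 5c 5c 5c 5c.
Inner hash: sum = 22+137+218+54+54+54+54+164+159 = 916 → 03 94.
Outer hash (recomputed tag): sum = 124+227+176+92+92+92+92+3+148 = 1046 → 04 16.
Recomputed tag = 0416; claimed = 4616 → mismatch.

invalid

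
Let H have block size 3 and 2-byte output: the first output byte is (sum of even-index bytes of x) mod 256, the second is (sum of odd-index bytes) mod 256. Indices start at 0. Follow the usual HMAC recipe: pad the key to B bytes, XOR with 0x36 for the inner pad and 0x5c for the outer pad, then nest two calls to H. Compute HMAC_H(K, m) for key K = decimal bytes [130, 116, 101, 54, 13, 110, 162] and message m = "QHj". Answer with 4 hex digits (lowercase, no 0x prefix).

Key decimal bytes [130, 116, 101, 54, 13, 110, 162] = 82 74 65 36 0d 6e a2 is 7 bytes > B = 3, so hash it first: H(key) = 96 18, then zero-pad to 3 bytes: K' = 96 18 00.
K' ⊕ ipad = a0 2e 36.  K' ⊕ opad = ca 44 5c.
Inner input = (K'⊕ipad) ∥ m = a0 2e 36 ∥ 51 48 6a.
Inner hash: even-index sum = 286 mod 256 = 30; odd-index sum = 233 mod 256 = 233 → 1e e9.
Outer input = (K'⊕opad) ∥ inner = ca 44 5c ∥ 1e e9.
Outer hash (tag): even-index sum = 527 mod 256 = 15; odd-index sum = 98 mod 256 = 98 → 0f 62.

0f62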